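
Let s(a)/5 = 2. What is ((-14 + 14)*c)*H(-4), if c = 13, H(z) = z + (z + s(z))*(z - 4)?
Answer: 0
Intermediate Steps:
s(a) = 10 (s(a) = 5*2 = 10)
H(z) = z + (-4 + z)*(10 + z) (H(z) = z + (z + 10)*(z - 4) = z + (10 + z)*(-4 + z) = z + (-4 + z)*(10 + z))
((-14 + 14)*c)*H(-4) = ((-14 + 14)*13)*(-40 + (-4)**2 + 7*(-4)) = (0*13)*(-40 + 16 - 28) = 0*(-52) = 0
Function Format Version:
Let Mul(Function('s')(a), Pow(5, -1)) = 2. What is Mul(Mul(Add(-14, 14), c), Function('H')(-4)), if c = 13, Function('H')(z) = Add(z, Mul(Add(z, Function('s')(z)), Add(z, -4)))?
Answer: 0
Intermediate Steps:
Function('s')(a) = 10 (Function('s')(a) = Mul(5, 2) = 10)
Function('H')(z) = Add(z, Mul(Add(-4, z), Add(10, z))) (Function('H')(z) = Add(z, Mul(Add(z, 10), Add(z, -4))) = Add(z, Mul(Add(10, z), Add(-4, z))) = Add(z, Mul(Add(-4, z), Add(10, z))))
Mul(Mul(Add(-14, 14), c), Function('H')(-4)) = Mul(Mul(Add(-14, 14), 13), Add(-40, Pow(-4, 2), Mul(7, -4))) = Mul(Mul(0, 13), Add(-40, 16, -28)) = Mul(0, -52) = 0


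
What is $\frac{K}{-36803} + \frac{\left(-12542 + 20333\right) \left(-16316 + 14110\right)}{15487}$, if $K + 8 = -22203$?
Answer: $- \frac{33273010099}{29998319} \approx -1109.2$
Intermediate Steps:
$K = -22211$ ($K = -8 - 22203 = -22211$)
$\frac{K}{-36803} + \frac{\left(-12542 + 20333\right) \left(-16316 + 14110\right)}{15487} = - \frac{22211}{-36803} + \frac{\left(-12542 + 20333\right) \left(-16316 + 14110\right)}{15487} = \left(-22211\right) \left(- \frac{1}{36803}\right) + 7791 \left(-2206\right) \frac{1}{15487} = \frac{1169}{1937} - \frac{17186946}{15487} = - \frac{33273010099}{29998319}$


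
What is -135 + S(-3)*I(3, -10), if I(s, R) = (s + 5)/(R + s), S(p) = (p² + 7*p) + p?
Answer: -825/7 ≈ -117.86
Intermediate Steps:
S(p) = p² + 8*p
I(s, R) = (5 + s)/(R + s)
-135 + S(-3)*I(3, -10) = -135 + (-3*(8 - 3))*((5 + 3)/(-10 + 3)) = -135 + (-3*5)*(8/(-7)) = -135 - (-15)*8/7 = -135 - 15*(-8/7) = -135 + 120/7 = -825/7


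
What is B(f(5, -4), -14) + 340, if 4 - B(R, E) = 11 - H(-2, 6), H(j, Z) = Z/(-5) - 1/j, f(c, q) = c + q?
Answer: 3323/10 ≈ 332.30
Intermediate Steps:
H(j, Z) = -1/j - Z/5 (H(j, Z) = Z*(-⅕) - 1/j = -Z/5 - 1/j = -1/j - Z/5)
B(R, E) = -77/10 (B(R, E) = 4 - (11 - (-1/(-2) - ⅕*6)) = 4 - (11 - (-1*(-½) - 6/5)) = 4 - (11 - (½ - 6/5)) = 4 - (11 - 1*(-7/10)) = 4 - (11 + 7/10) = 4 - 1*117/10 = 4 - 117/10 = -77/10)
B(f(5, -4), -14) + 340 = -77/10 + 340 = 3323/10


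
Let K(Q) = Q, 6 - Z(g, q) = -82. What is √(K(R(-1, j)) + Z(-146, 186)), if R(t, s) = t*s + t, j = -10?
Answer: √97 ≈ 9.8489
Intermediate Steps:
R(t, s) = t + s*t (R(t, s) = s*t + t = t + s*t)
Z(g, q) = 88 (Z(g, q) = 6 - 1*(-82) = 6 + 82 = 88)
√(K(R(-1, j)) + Z(-146, 186)) = √(-(1 - 10) + 88) = √(-1*(-9) + 88) = √(9 + 88) = √97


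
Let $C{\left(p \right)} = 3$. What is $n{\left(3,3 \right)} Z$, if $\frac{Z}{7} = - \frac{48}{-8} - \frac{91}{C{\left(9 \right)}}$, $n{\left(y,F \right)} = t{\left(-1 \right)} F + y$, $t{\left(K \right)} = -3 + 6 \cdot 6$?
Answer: $-17374$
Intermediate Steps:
$t{\left(K \right)} = 33$ ($t{\left(K \right)} = -3 + 36 = 33$)
$n{\left(y,F \right)} = y + 33 F$ ($n{\left(y,F \right)} = 33 F + y = y + 33 F$)
$Z = - \frac{511}{3}$ ($Z = 7 \left(- \frac{48}{-8} - \frac{91}{3}\right) = 7 \left(\left(-48\right) \left(- \frac{1}{8}\right) - \frac{91}{3}\right) = 7 \left(6 - \frac{91}{3}\right) = 7 \left(- \frac{73}{3}\right) = - \frac{511}{3} \approx -170.33$)
$n{\left(3,3 \right)} Z = \left(3 + 33 \cdot 3\right) \left(- \frac{511}{3}\right) = \left(3 + 99\right) \left(- \frac{511}{3}\right) = 102 \left(- \frac{511}{3}\right) = -17374$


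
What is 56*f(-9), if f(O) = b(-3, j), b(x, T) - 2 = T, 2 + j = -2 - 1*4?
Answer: -336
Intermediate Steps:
j = -8 (j = -2 + (-2 - 1*4) = -2 + (-2 - 4) = -2 - 6 = -8)
b(x, T) = 2 + T
f(O) = -6 (f(O) = 2 - 8 = -6)
56*f(-9) = 56*(-6) = -336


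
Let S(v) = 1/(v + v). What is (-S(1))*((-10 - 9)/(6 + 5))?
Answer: 19/22 ≈ 0.86364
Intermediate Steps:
S(v) = 1/(2*v)
(-S(1))*((-10 - 9)/(6 + 5)) = (-1/(2*1))*((-10 - 9)/(6 + 5)) = (-1/2)*(-19/11) = (-1*½)*(-19*1/11) = -½*(-19/11) = 19/22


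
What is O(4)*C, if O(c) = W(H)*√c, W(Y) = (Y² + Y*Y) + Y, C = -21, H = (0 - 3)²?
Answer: -7182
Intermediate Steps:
H = 9 (H = (-3)² = 9)
W(Y) = Y + 2*Y² (W(Y) = (Y² + Y²) + Y = 2*Y² + Y = Y + 2*Y²)
O(c) = 171*√c (O(c) = (9*(1 + 2*9))*√c = (9*(1 + 18))*√c = (9*19)*√c = 171*√c)
O(4)*C = (171*√4)*(-21) = (171*2)*(-21) = 342*(-21) = -7182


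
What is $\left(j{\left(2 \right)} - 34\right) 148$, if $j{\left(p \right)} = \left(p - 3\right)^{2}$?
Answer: $-4884$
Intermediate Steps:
$j{\left(p \right)} = \left(-3 + p\right)^{2}$
$\left(j{\left(2 \right)} - 34\right) 148 = \left(\left(-3 + 2\right)^{2} - 34\right) 148 = \left(\left(-1\right)^{2} - 34\right) 148 = \left(1 - 34\right) 148 = \left(-33\right) 148 = -4884$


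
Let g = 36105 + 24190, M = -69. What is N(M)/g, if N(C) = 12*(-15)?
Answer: -36/12059 ≈ -0.0029853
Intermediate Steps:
N(C) = -180
g = 60295
N(M)/g = -180/60295 = -180*1/60295 = -36/12059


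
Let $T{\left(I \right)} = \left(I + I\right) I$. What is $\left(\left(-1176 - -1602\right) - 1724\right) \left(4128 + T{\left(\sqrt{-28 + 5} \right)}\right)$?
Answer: $-5298436$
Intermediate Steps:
$T{\left(I \right)} = 2 I^{2}$ ($T{\left(I \right)} = 2 I I = 2 I^{2}$)
$\left(\left(-1176 - -1602\right) - 1724\right) \left(4128 + T{\left(\sqrt{-28 + 5} \right)}\right) = \left(\left(-1176 - -1602\right) - 1724\right) \left(4128 + 2 \left(\sqrt{-28 + 5}\right)^{2}\right) = \left(\left(-1176 + 1602\right) - 1724\right) \left(4128 + 2 \left(\sqrt{-23}\right)^{2}\right) = \left(426 - 1724\right) \left(4128 + 2 \left(i \sqrt{23}\right)^{2}\right) = - 1298 \left(4128 + 2 \left(-23\right)\right) = - 1298 \left(4128 - 46\right) = \left(-1298\right) 4082 = -5298436$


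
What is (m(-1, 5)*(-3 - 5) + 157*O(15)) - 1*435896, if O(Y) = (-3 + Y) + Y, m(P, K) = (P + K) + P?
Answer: -431681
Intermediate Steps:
m(P, K) = K + 2*P (m(P, K) = (K + P) + P = K + 2*P)
O(Y) = -3 + 2*Y
(m(-1, 5)*(-3 - 5) + 157*O(15)) - 1*435896 = ((5 + 2*(-1))*(-3 - 5) + 157*(-3 + 2*15)) - 1*435896 = ((5 - 2)*(-8) + 157*(-3 + 30)) - 435896 = (3*(-8) + 157*27) - 435896 = (-24 + 4239) - 435896 = 4215 - 435896 = -431681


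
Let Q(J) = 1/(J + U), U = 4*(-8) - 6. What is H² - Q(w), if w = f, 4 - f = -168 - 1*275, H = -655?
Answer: 175471224/409 ≈ 4.2903e+5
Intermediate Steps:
f = 447 (f = 4 - (-168 - 1*275) = 4 - (-168 - 275) = 4 - 1*(-443) = 4 + 443 = 447)
w = 447
U = -38 (U = -32 - 6 = -38)
Q(J) = 1/(-38 + J) (Q(J) = 1/(J - 38) = 1/(-38 + J))
H² - Q(w) = (-655)² - 1/(-38 + 447) = 429025 - 1/409 = 175471224/409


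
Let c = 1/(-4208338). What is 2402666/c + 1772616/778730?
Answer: -3936959313901750112/389365 ≈ -1.0111e+13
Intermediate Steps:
c = -1/4208338 ≈ -2.3762e-7
2402666/c + 1772616/778730 = 2402666/(-1/4208338) + 1772616/778730 = 2402666*(-4208338) + 1772616*(1/778730) = -10111230629108 + 886308/389365 = -3936959313901750112/389365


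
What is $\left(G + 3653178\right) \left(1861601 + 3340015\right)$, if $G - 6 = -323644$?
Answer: $17318988536640$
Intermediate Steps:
$G = -323638$ ($G = 6 - 323644 = -323638$)
$\left(G + 3653178\right) \left(1861601 + 3340015\right) = \left(-323638 + 3653178\right) \left(1861601 + 3340015\right) = 3329540 \cdot 5201616 = 17318988536640$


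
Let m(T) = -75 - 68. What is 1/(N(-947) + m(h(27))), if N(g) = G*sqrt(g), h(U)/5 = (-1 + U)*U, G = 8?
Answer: -143/81057 - 8*I*sqrt(947)/81057 ≈ -0.0017642 - 0.0030372*I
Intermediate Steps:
h(U) = 5*U*(-1 + U) (h(U) = 5*((-1 + U)*U) = 5*(U*(-1 + U)) = 5*U*(-1 + U))
m(T) = -143
N(g) = 8*sqrt(g)
1/(N(-947) + m(h(27))) = 1/(8*sqrt(-947) - 143) = 1/(8*(I*sqrt(947)) - 143) = 1/(8*I*sqrt(947) - 143) = 1/(-143 + 8*I*sqrt(947))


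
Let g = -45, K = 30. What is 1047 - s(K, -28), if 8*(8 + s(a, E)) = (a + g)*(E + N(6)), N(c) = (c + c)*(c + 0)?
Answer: 2275/2 ≈ 1137.5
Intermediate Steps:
N(c) = 2*c² (N(c) = (2*c)*c = 2*c²)
s(a, E) = -8 + (-45 + a)*(72 + E)/8 (s(a, E) = -8 + ((a - 45)*(E + 2*6²))/8 = -8 + ((-45 + a)*(E + 2*36))/8 = -8 + ((-45 + a)*(E + 72))/8 = -8 + ((-45 + a)*(72 + E))/8 = -8 + (-45 + a)*(72 + E)/8)
1047 - s(K, -28) = 1047 - (-413 + 9*30 - 45/8*(-28) + (⅛)*(-28)*30) = 1047 - (-413 + 270 + 315/2 - 105) = 1047 - 1*(-181/2) = 1047 + 181/2 = 2275/2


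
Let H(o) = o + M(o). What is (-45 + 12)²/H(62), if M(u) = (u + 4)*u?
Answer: 1089/4154 ≈ 0.26216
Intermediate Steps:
M(u) = u*(4 + u) (M(u) = (4 + u)*u = u*(4 + u))
H(o) = o + o*(4 + o)
(-45 + 12)²/H(62) = (-45 + 12)²/((62*(5 + 62))) = (-33)²/((62*67)) = 1089/4154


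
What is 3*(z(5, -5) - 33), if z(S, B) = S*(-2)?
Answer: -129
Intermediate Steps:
z(S, B) = -2*S
3*(z(5, -5) - 33) = 3*(-2*5 - 33) = 3*(-10 - 33) = 3*(-43) = -129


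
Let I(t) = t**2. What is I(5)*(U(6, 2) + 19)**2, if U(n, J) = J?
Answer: 11025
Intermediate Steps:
I(5)*(U(6, 2) + 19)**2 = 5**2*(2 + 19)**2 = 25*21**2 = 25*441 = 11025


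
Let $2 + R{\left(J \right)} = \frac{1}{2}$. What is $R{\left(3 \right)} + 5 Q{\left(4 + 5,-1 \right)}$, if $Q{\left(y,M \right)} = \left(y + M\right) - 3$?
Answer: $\frac{47}{2} \approx 23.5$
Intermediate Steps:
$Q{\left(y,M \right)} = -3 + M + y$ ($Q{\left(y,M \right)} = \left(M + y\right) - 3 = -3 + M + y$)
$R{\left(J \right)} = - \frac{3}{2}$ ($R{\left(J \right)} = -2 + \frac{1}{2} = - \frac{3}{2}$)
$R{\left(3 \right)} + 5 Q{\left(4 + 5,-1 \right)} = - \frac{3}{2} + 5 \left(-3 - 1 + \left(4 + 5\right)\right) = - \frac{3}{2} + 5 \left(-3 - 1 + 9\right) = - \frac{3}{2} + 5 \cdot 5 = - \frac{3}{2} + 25 = \frac{47}{2}$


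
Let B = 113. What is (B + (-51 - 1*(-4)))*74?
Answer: 4884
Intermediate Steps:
(B + (-51 - 1*(-4)))*74 = (113 + (-51 - 1*(-4)))*74 = (113 + (-51 + 4))*74 = (113 - 47)*74 = 66*74 = 4884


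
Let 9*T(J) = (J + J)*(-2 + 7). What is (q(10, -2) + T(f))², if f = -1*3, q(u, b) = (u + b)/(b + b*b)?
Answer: 4/9 ≈ 0.44444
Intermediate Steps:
q(u, b) = (b + u)/(b + b²)
f = -3
T(J) = 10*J/9 (T(J) = ((J + J)*(-2 + 7))/9 = ((2*J)*5)/9 = (10*J)/9 = 10*J/9)
(q(10, -2) + T(f))² = ((-2 + 10)/((-2)*(1 - 2)) + (10/9)*(-3))² = (-½*8/(-1) - 10/3)² = (-½*(-1)*8 - 10/3)² = (4 - 10/3)² = (⅔)² = 4/9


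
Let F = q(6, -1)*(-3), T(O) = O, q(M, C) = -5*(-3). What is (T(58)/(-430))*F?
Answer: 261/43 ≈ 6.0698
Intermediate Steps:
q(M, C) = 15
F = -45 (F = 15*(-3) = -45)
(T(58)/(-430))*F = (58/(-430))*(-45) = (58*(-1/430))*(-45) = -29/215*(-45) = 261/43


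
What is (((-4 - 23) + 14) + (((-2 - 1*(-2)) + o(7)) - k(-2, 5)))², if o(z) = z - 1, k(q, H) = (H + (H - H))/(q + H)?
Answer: 676/9 ≈ 75.111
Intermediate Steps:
k(q, H) = H/(H + q) (k(q, H) = (H + 0)/(H + q) = H/(H + q))
o(z) = -1 + z
(((-4 - 23) + 14) + (((-2 - 1*(-2)) + o(7)) - k(-2, 5)))² = (((-4 - 23) + 14) + (((-2 - 1*(-2)) + (-1 + 7)) - 5/(5 - 2)))² = ((-27 + 14) + (((-2 + 2) + 6) - 5/3))² = (-13 + ((0 + 6) - 5/3))² = (-13 + (6 - 1*5/3))² = (-13 + (6 - 5/3))² = (-13 + 13/3)² = (-26/3)² = 676/9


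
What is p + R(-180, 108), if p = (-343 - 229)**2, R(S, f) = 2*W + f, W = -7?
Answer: 327278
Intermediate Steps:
R(S, f) = -14 + f (R(S, f) = 2*(-7) + f = -14 + f)
p = 327184 (p = (-572)**2 = 327184)
p + R(-180, 108) = 327184 + (-14 + 108) = 327184 + 94 = 327278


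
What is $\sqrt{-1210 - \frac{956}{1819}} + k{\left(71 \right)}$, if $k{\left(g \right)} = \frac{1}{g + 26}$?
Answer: $\frac{1}{97} + \frac{i \sqrt{4005339774}}{1819} \approx 0.010309 + 34.793 i$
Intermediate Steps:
$k{\left(g \right)} = \frac{1}{26 + g}$
$\sqrt{-1210 - \frac{956}{1819}} + k{\left(71 \right)} = \sqrt{-1210 - \frac{956}{1819}} + \frac{1}{26 + 71} = \sqrt{-1210 - \frac{956}{1819}} + \frac{1}{97} = \sqrt{- \frac{2201946}{1819}} + \frac{1}{97} = \frac{i \sqrt{4005339774}}{1819} + \frac{1}{97} = \frac{1}{97} + \frac{i \sqrt{4005339774}}{1819}$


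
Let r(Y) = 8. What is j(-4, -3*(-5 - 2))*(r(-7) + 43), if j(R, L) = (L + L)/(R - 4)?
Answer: -1071/4 ≈ -267.75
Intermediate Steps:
j(R, L) = 2*L/(-4 + R) (j(R, L) = (2*L)/(-4 + R) = 2*L/(-4 + R))
j(-4, -3*(-5 - 2))*(r(-7) + 43) = (2*(-3*(-5 - 2))/(-4 - 4))*(8 + 43) = (2*(-3*(-7))/(-8))*51 = (2*21*(-⅛))*51 = -21/4*51 = -1071/4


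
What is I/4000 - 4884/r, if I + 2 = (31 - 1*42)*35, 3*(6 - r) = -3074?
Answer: -14951151/3092000 ≈ -4.8354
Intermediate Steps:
r = 3092/3 (r = 6 - ⅓*(-3074) = 6 + 3074/3 = 3092/3 ≈ 1030.7)
I = -387 (I = -2 + (31 - 1*42)*35 = -2 + (31 - 42)*35 = -2 - 11*35 = -2 - 385 = -387)
I/4000 - 4884/r = -387/4000 - 4884/3092/3 = -387*1/4000 - 4884*3/3092 = -387/4000 - 3663/773 = -14951151/3092000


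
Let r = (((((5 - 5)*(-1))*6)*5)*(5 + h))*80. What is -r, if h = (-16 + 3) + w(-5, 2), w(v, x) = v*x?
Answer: 0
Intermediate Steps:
h = -23 (h = (-16 + 3) - 5*2 = -13 - 10 = -23)
r = 0 (r = (((((5 - 5)*(-1))*6)*5)*(5 - 23))*80 = ((((0*(-1))*6)*5)*(-18))*80 = (((0*6)*5)*(-18))*80 = ((0*5)*(-18))*80 = (0*(-18))*80 = 0*80 = 0)
-r = -1*0 = 0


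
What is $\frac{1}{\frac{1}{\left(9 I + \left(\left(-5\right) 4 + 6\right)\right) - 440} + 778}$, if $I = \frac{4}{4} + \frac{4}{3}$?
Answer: $\frac{433}{336873} \approx 0.0012853$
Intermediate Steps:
$I = \frac{7}{3}$ ($I = 4 \cdot \frac{1}{4} + 4 \cdot \frac{1}{3} = 1 + \frac{4}{3} = \frac{7}{3} \approx 2.3333$)
$\frac{1}{\frac{1}{\left(9 I + \left(\left(-5\right) 4 + 6\right)\right) - 440} + 778} = \frac{1}{\frac{1}{\left(9 \cdot \frac{7}{3} + \left(\left(-5\right) 4 + 6\right)\right) - 440} + 778} = \frac{1}{\frac{1}{\left(21 + \left(-20 + 6\right)\right) - 440} + 778} = \frac{1}{\frac{1}{\left(21 - 14\right) - 440} + 778} = \frac{1}{\frac{1}{7 - 440} + 778} = \frac{1}{\frac{1}{-433} + 778} = \frac{1}{- \frac{1}{433} + 778} = \frac{1}{\frac{336873}{433}} = \frac{433}{336873}$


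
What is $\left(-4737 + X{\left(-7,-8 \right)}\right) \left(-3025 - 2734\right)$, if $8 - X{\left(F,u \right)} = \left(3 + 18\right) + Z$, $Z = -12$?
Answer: $27286142$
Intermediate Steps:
$X{\left(F,u \right)} = -1$ ($X{\left(F,u \right)} = 8 - \left(\left(3 + 18\right) - 12\right) = 8 - \left(21 - 12\right) = 8 - 9 = -1$)
$\left(-4737 + X{\left(-7,-8 \right)}\right) \left(-3025 - 2734\right) = \left(-4737 - 1\right) \left(-3025 - 2734\right) = \left(-4738\right) \left(-5759\right) = 27286142$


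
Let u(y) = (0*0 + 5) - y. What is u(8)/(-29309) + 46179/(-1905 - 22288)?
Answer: -1353387732/709072637 ≈ -1.9087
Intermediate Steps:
u(y) = 5 - y (u(y) = (0 + 5) - y = 5 - y)
u(8)/(-29309) + 46179/(-1905 - 22288) = (5 - 1*8)/(-29309) + 46179/(-1905 - 22288) = (5 - 8)*(-1/29309) + 46179/(-24193) = -3*(-1/29309) + 46179*(-1/24193) = 3/29309 - 46179/24193 = -1353387732/709072637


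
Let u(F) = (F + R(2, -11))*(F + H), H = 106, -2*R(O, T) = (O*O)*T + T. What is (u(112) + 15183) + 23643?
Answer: 69237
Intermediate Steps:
R(O, T) = -T/2 - T*O²/2 (R(O, T) = -((O*O)*T + T)/2 = -(O²*T + T)/2 = -(T*O² + T)/2 = -(T + T*O²)/2 = -T/2 - T*O²/2)
u(F) = (106 + F)*(55/2 + F) (u(F) = (F - ½*(-11)*(1 + 2²))*(F + 106) = (F - ½*(-11)*(1 + 4))*(106 + F) = (F - ½*(-11)*5)*(106 + F) = (F + 55/2)*(106 + F) = (55/2 + F)*(106 + F) = (106 + F)*(55/2 + F))
(u(112) + 15183) + 23643 = ((2915 + 112² + (267/2)*112) + 15183) + 23643 = ((2915 + 12544 + 14952) + 15183) + 23643 = (30411 + 15183) + 23643 = 45594 + 23643 = 69237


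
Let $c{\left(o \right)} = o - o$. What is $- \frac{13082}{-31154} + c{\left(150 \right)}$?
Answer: $\frac{6541}{15577} \approx 0.41991$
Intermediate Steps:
$c{\left(o \right)} = 0$
$- \frac{13082}{-31154} + c{\left(150 \right)} = - \frac{13082}{-31154} + 0 = \left(-13082\right) \left(- \frac{1}{31154}\right) + 0 = \frac{6541}{15577} + 0 = \frac{6541}{15577}$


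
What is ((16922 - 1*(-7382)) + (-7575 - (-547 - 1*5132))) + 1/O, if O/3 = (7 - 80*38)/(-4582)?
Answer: 203894974/9099 ≈ 22409.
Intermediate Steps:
O = 9099/4582 (O = 3*((7 - 80*38)/(-4582)) = 3*((7 - 3040)*(-1/4582)) = 3*(-3033*(-1/4582)) = 3*(3033/4582) = 9099/4582 ≈ 1.9858)
((16922 - 1*(-7382)) + (-7575 - (-547 - 1*5132))) + 1/O = ((16922 - 1*(-7382)) + (-7575 - (-547 - 1*5132))) + 1/(9099/4582) = ((16922 + 7382) + (-7575 - (-547 - 5132))) + 4582/9099 = (24304 + (-7575 - 1*(-5679))) + 4582/9099 = (24304 + (-7575 + 5679)) + 4582/9099 = (24304 - 1896) + 4582/9099 = 22408 + 4582/9099 = 203894974/9099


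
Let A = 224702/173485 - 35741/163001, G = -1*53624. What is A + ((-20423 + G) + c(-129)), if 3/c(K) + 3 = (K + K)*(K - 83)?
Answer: -38173664050835140933/515540383510035 ≈ -74046.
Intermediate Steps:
c(K) = 3/(-3 + 2*K*(-83 + K)) (c(K) = 3/(-3 + (K + K)*(K - 83)) = 3/(-3 + (2*K)*(-83 + K)) = 3/(-3 + 2*K*(-83 + K)))
G = -53624
A = 30426123317/28278228485 (A = 224702*(1/173485) - 35741*1/163001 = 224702/173485 - 35741/163001 = 30426123317/28278228485 ≈ 1.0760)
A + ((-20423 + G) + c(-129)) = 30426123317/28278228485 + ((-20423 - 53624) + 3/(-3 - 166*(-129) + 2*(-129)²)) = 30426123317/28278228485 + (-74047 + 3/(-3 + 21414 + 2*16641)) = 30426123317/28278228485 + (-74047 + 3/(-3 + 21414 + 33282)) = 30426123317/28278228485 + (-74047 + 3/54693) = 30426123317/28278228485 + (-74047 + 3*(1/54693)) = 30426123317/28278228485 + (-74047 + 1/18231) = 30426123317/28278228485 - 1349950856/18231 = -38173664050835140933/515540383510035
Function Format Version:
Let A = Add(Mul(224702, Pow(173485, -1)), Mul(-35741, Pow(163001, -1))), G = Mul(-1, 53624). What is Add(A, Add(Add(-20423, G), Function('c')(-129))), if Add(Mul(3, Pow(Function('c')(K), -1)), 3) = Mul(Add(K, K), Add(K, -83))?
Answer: Rational(-38173664050835140933, 515540383510035) ≈ -74046.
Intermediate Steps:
Function('c')(K) = Mul(3, Pow(Add(-3, Mul(2, K, Add(-83, K))), -1)) (Function('c')(K) = Mul(3, Pow(Add(-3, Mul(Add(K, K), Add(K, -83))), -1)) = Mul(3, Pow(Add(-3, Mul(Mul(2, K), Add(-83, K))), -1)) = Mul(3, Pow(Add(-3, Mul(2, K, Add(-83, K))), -1)))
G = -53624
A = Rational(30426123317, 28278228485) (A = Add(Mul(224702, Rational(1, 173485)), Mul(-35741, Rational(1, 163001))) = Add(Rational(224702, 173485), Rational(-35741, 163001)) = Rational(30426123317, 28278228485) ≈ 1.0760)
Add(A, Add(Add(-20423, G), Function('c')(-129))) = Add(Rational(30426123317, 28278228485), Add(Add(-20423, -53624), Mul(3, Pow(Add(-3, Mul(-166, -129), Mul(2, Pow(-129, 2))), -1)))) = Add(Rational(30426123317, 28278228485), Add(-74047, Mul(3, Pow(Add(-3, 21414, Mul(2, 16641)), -1)))) = Add(Rational(30426123317, 28278228485), Add(-74047, Mul(3, Pow(Add(-3, 21414, 33282), -1)))) = Add(Rational(30426123317, 28278228485), Add(-74047, Mul(3, Pow(54693, -1)))) = Add(Rational(30426123317, 28278228485), Add(-74047, Mul(3, Rational(1, 54693)))) = Add(Rational(30426123317, 28278228485), Add(-74047, Rational(1, 18231))) = Add(Rational(30426123317, 28278228485), Rational(-1349950856, 18231)) = Rational(-38173664050835140933, 515540383510035)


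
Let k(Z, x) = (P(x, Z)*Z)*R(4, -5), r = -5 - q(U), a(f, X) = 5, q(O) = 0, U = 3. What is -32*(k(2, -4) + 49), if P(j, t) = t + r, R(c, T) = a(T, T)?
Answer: -608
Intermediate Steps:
R(c, T) = 5
r = -5 (r = -5 - 1*0 = -5 + 0 = -5)
P(j, t) = -5 + t (P(j, t) = t - 5 = -5 + t)
k(Z, x) = 5*Z*(-5 + Z) (k(Z, x) = ((-5 + Z)*Z)*5 = (Z*(-5 + Z))*5 = 5*Z*(-5 + Z))
-32*(k(2, -4) + 49) = -32*(5*2*(-5 + 2) + 49) = -32*(5*2*(-3) + 49) = -32*(-30 + 49) = -32*19 = -608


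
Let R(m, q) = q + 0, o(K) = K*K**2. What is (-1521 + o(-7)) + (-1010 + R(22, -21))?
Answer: -2895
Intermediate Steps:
o(K) = K**3
R(m, q) = q
(-1521 + o(-7)) + (-1010 + R(22, -21)) = (-1521 + (-7)**3) + (-1010 - 21) = (-1521 - 343) - 1031 = -1864 - 1031 = -2895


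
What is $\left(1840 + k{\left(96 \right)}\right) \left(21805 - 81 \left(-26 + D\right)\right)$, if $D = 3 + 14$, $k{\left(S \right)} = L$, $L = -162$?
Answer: $37812052$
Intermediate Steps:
$k{\left(S \right)} = -162$
$D = 17$
$\left(1840 + k{\left(96 \right)}\right) \left(21805 - 81 \left(-26 + D\right)\right) = \left(1840 - 162\right) \left(21805 - 81 \left(-26 + 17\right)\right) = 1678 \left(21805 - -729\right) = 1678 \left(21805 + 729\right) = 1678 \cdot 22534 = 37812052$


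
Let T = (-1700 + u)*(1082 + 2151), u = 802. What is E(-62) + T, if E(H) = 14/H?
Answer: -90000261/31 ≈ -2.9032e+6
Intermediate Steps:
T = -2903234 (T = (-1700 + 802)*(1082 + 2151) = -898*3233 = -2903234)
E(-62) + T = 14/(-62) - 2903234 = 14*(-1/62) - 2903234 = -7/31 - 2903234 = -90000261/31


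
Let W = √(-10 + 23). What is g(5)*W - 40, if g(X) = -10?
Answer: -40 - 10*√13 ≈ -76.056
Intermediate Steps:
W = √13 ≈ 3.6056
g(5)*W - 40 = -10*√13 - 40 = -40 - 10*√13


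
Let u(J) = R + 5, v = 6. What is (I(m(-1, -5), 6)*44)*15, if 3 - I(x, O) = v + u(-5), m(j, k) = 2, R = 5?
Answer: -8580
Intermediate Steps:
u(J) = 10 (u(J) = 5 + 5 = 10)
I(x, O) = -13 (I(x, O) = 3 - (6 + 10) = 3 - 1*16 = 3 - 16 = -13)
(I(m(-1, -5), 6)*44)*15 = -13*44*15 = -572*15 = -8580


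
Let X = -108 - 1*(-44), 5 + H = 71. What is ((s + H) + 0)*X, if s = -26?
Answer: -2560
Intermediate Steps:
H = 66 (H = -5 + 71 = 66)
X = -64 (X = -108 + 44 = -64)
((s + H) + 0)*X = ((-26 + 66) + 0)*(-64) = (40 + 0)*(-64) = 40*(-64) = -2560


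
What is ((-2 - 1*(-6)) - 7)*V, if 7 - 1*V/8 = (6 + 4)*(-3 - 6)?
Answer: -2328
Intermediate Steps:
V = 776 (V = 56 - 8*(6 + 4)*(-3 - 6) = 56 - 80*(-9) = 56 - 8*(-90) = 56 + 720 = 776)
((-2 - 1*(-6)) - 7)*V = ((-2 - 1*(-6)) - 7)*776 = ((-2 + 6) - 7)*776 = (4 - 7)*776 = -3*776 = -2328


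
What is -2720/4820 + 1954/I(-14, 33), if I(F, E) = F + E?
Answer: 468330/4579 ≈ 102.28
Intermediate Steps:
I(F, E) = E + F
-2720/4820 + 1954/I(-14, 33) = -2720/4820 + 1954/(33 - 14) = -2720*1/4820 + 1954/19 = -136/241 + 1954*(1/19) = -136/241 + 1954/19 = 468330/4579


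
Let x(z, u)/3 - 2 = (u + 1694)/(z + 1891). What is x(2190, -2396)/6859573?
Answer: 22380/27993917413 ≈ 7.9946e-7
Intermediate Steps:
x(z, u) = 6 + 3*(1694 + u)/(1891 + z) (x(z, u) = 6 + 3*((u + 1694)/(z + 1891)) = 6 + 3*((1694 + u)/(1891 + z)) = 6 + 3*(1694 + u)/(1891 + z))
x(2190, -2396)/6859573 = (3*(5476 - 2396 + 2*2190)/(1891 + 2190))/6859573 = (3*(5476 - 2396 + 4380)/4081)*(1/6859573) = (3*(1/4081)*7460)*(1/6859573) = (22380/4081)*(1/6859573) = 22380/27993917413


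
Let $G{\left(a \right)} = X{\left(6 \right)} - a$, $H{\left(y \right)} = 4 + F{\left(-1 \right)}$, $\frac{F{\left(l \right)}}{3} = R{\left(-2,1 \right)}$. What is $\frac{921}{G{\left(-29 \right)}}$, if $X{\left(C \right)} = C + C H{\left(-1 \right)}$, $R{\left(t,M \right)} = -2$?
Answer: $\frac{921}{23} \approx 40.043$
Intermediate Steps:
$F{\left(l \right)} = -6$ ($F{\left(l \right)} = 3 \left(-2\right) = -6$)
$H{\left(y \right)} = -2$ ($H{\left(y \right)} = 4 - 6 = -2$)
$X{\left(C \right)} = - C$ ($X{\left(C \right)} = C + C \left(-2\right) = C - 2 C = - C$)
$G{\left(a \right)} = -6 - a$ ($G{\left(a \right)} = \left(-1\right) 6 - a = -6 - a$)
$\frac{921}{G{\left(-29 \right)}} = \frac{921}{-6 - -29} = \frac{921}{-6 + 29} = \frac{921}{23}$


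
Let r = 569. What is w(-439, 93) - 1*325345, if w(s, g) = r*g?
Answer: -272428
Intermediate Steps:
w(s, g) = 569*g
w(-439, 93) - 1*325345 = 569*93 - 1*325345 = 52917 - 325345 = -272428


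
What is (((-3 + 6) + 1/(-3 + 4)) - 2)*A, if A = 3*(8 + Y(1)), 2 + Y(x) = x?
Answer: 42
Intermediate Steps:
Y(x) = -2 + x
A = 21 (A = 3*(8 + (-2 + 1)) = 3*(8 - 1) = 3*7 = 21)
(((-3 + 6) + 1/(-3 + 4)) - 2)*A = (((-3 + 6) + 1/(-3 + 4)) - 2)*21 = ((3 + 1/1) - 2)*21 = ((3 + 1) - 2)*21 = (4 - 2)*21 = 2*21 = 42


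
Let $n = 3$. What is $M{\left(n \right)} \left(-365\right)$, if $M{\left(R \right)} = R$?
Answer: $-1095$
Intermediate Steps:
$M{\left(n \right)} \left(-365\right) = 3 \left(-365\right) = -1095$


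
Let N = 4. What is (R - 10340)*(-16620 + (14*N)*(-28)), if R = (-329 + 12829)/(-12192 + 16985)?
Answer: 901163018560/4793 ≈ 1.8802e+8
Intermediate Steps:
R = 12500/4793 ≈ 2.6080
(R - 10340)*(-16620 + (14*N)*(-28)) = (12500/4793 - 10340)*(-16620 + (14*4)*(-28)) = -49547120*(-16620 + 56*(-28))/4793 = -49547120*(-16620 - 1568)/4793 = -49547120/4793*(-18188) = 901163018560/4793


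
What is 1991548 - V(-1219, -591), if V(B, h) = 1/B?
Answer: 2427697013/1219 ≈ 1.9915e+6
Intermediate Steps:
1991548 - V(-1219, -591) = 1991548 - 1/(-1219) = 1991548 - 1*(-1/1219) = 1991548 + 1/1219 = 2427697013/1219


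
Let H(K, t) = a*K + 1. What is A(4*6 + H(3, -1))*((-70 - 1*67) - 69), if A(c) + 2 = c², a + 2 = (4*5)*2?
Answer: -3979714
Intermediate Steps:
a = 38 (a = -2 + (4*5)*2 = -2 + 20*2 = -2 + 40 = 38)
H(K, t) = 1 + 38*K (H(K, t) = 38*K + 1 = 1 + 38*K)
A(c) = -2 + c²
A(4*6 + H(3, -1))*((-70 - 1*67) - 69) = (-2 + (4*6 + (1 + 38*3))²)*((-70 - 1*67) - 69) = (-2 + (24 + (1 + 114))²)*((-70 - 67) - 69) = (-2 + (24 + 115)²)*(-137 - 69) = (-2 + 139²)*(-206) = (-2 + 19321)*(-206) = 19319*(-206) = -3979714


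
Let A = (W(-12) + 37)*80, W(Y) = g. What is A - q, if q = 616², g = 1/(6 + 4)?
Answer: -376488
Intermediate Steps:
g = ⅒ (g = 1/10 = ⅒ ≈ 0.10000)
W(Y) = ⅒
q = 379456
A = 2968 (A = (⅒ + 37)*80 = (371/10)*80 = 2968)
A - q = 2968 - 1*379456 = 2968 - 379456 = -376488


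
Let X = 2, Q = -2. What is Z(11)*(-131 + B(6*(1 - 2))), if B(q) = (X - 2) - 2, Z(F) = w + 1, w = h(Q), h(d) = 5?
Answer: -798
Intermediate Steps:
w = 5
Z(F) = 6 (Z(F) = 5 + 1 = 6)
B(q) = -2 (B(q) = (2 - 2) - 2 = 0 - 2 = -2)
Z(11)*(-131 + B(6*(1 - 2))) = 6*(-131 - 2) = 6*(-133) = -798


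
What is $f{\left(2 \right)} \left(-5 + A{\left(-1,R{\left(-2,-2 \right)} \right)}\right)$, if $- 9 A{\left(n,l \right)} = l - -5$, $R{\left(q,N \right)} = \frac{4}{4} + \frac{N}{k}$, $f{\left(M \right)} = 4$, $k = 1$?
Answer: $- \frac{196}{9} \approx -21.778$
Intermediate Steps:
$R{\left(q,N \right)} = 1 + N$ ($R{\left(q,N \right)} = \frac{4}{4} + \frac{N}{1} = 4 \cdot \frac{1}{4} + N 1 = 1 + N$)
$A{\left(n,l \right)} = - \frac{5}{9} - \frac{l}{9}$ ($A{\left(n,l \right)} = - \frac{l - -5}{9} = - \frac{l + 5}{9} = - \frac{5 + l}{9} = - \frac{5}{9} - \frac{l}{9}$)
$f{\left(2 \right)} \left(-5 + A{\left(-1,R{\left(-2,-2 \right)} \right)}\right) = 4 \left(-5 - \left(\frac{5}{9} + \frac{1 - 2}{9}\right)\right) = 4 \left(-5 - \frac{4}{9}\right) = 4 \left(- \frac{49}{9}\right) = - \frac{196}{9}$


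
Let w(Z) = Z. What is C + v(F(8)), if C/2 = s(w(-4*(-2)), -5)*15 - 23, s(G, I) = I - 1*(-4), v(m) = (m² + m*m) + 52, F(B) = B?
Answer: 104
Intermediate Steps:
v(m) = 52 + 2*m² (v(m) = (m² + m²) + 52 = 2*m² + 52 = 52 + 2*m²)
s(G, I) = 4 + I (s(G, I) = I + 4 = 4 + I)
C = -76 (C = 2*((4 - 5)*15 - 23) = 2*(-1*15 - 23) = 2*(-15 - 23) = 2*(-38) = -76)
C + v(F(8)) = -76 + (52 + 2*8²) = -76 + (52 + 2*64) = -76 + (52 + 128) = -76 + 180 = 104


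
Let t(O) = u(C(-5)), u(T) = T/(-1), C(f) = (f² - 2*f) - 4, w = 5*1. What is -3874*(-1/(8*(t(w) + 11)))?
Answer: -1937/80 ≈ -24.212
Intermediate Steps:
w = 5
C(f) = -4 + f² - 2*f
u(T) = -T (u(T) = T*(-1) = -T)
t(O) = -31 (t(O) = -(-4 + (-5)² - 2*(-5)) = -(-4 + 25 + 10) = -1*31 = -31)
-3874*(-1/(8*(t(w) + 11))) = -3874*(-1/(8*(-31 + 11))) = -3874/((-20*(-8))) = -3874/160 = -3874*1/160 = -1937/80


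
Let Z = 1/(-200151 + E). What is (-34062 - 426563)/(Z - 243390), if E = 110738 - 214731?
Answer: 140096330000/74025608161 ≈ 1.8925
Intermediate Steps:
E = -103993
Z = -1/304144 (Z = 1/(-200151 - 103993) = 1/(-304144) = -1/304144 ≈ -3.2879e-6)
(-34062 - 426563)/(Z - 243390) = (-34062 - 426563)/(-1/304144 - 243390) = -460625/(-74025608161/304144) = -460625*(-304144/74025608161) = 140096330000/74025608161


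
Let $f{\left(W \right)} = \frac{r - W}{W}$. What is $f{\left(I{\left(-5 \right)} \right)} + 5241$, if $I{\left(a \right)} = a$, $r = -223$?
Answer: $\frac{26423}{5} \approx 5284.6$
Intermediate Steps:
$f{\left(W \right)} = \frac{-223 - W}{W}$
$f{\left(I{\left(-5 \right)} \right)} + 5241 = \frac{-223 - -5}{-5} + 5241 = - \frac{-223 + 5}{5} + 5241 = \left(- \frac{1}{5}\right) \left(-218\right) + 5241 = \frac{218}{5} + 5241 = \frac{26423}{5}$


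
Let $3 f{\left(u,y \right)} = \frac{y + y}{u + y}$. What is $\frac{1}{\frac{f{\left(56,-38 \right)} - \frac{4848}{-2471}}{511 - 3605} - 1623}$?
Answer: $- \frac{7939323}{12885522652} \approx -0.00061614$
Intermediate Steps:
$f{\left(u,y \right)} = \frac{2 y}{3 \left(u + y\right)}$ ($f{\left(u,y \right)} = \frac{\left(y + y\right) \frac{1}{u + y}}{3} = \frac{2 y \frac{1}{u + y}}{3} = \frac{2 y}{3 \left(u + y\right)}$)
$\frac{1}{\frac{f{\left(56,-38 \right)} - \frac{4848}{-2471}}{511 - 3605} - 1623} = \frac{1}{\frac{\frac{2}{3} \left(-38\right) \frac{1}{56 - 38} - \frac{4848}{-2471}}{511 - 3605} - 1623} = \frac{1}{\frac{\frac{2}{3} \left(-38\right) \frac{1}{18} - - \frac{4848}{2471}}{-3094} - 1623} = \frac{1}{\left(\frac{2}{3} \left(-38\right) \frac{1}{18} + \frac{4848}{2471}\right) \left(- \frac{1}{3094}\right) - 1623} = \frac{1}{\left(- \frac{38}{27} + \frac{4848}{2471}\right) \left(- \frac{1}{3094}\right) - 1623} = \frac{1}{\frac{36998}{66717} \left(- \frac{1}{3094}\right) - 1623} = \frac{1}{- \frac{1423}{7939323} - 1623} = \frac{1}{- \frac{12885522652}{7939323}} = - \frac{7939323}{12885522652}$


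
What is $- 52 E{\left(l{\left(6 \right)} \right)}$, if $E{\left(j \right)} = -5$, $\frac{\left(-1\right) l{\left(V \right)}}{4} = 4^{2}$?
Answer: $260$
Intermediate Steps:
$l{\left(V \right)} = -64$ ($l{\left(V \right)} = - 4 \cdot 4^{2} = \left(-4\right) 16 = -64$)
$- 52 E{\left(l{\left(6 \right)} \right)} = \left(-52\right) \left(-5\right) = 260$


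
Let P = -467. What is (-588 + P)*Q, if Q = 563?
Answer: -593965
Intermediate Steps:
(-588 + P)*Q = (-588 - 467)*563 = -1055*563 = -593965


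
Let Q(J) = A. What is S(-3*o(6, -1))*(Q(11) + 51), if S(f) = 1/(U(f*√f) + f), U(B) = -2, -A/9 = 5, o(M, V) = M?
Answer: -3/10 ≈ -0.30000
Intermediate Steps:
A = -45 (A = -9*5 = -45)
S(f) = 1/(-2 + f)
Q(J) = -45
S(-3*o(6, -1))*(Q(11) + 51) = (-45 + 51)/(-2 - 3*6) = 6/(-2 - 18) = 6/(-20) = -1/20*6 = -3/10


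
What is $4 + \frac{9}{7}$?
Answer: $\frac{37}{7} \approx 5.2857$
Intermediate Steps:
$4 + \frac{9}{7} = \frac{37}{7}$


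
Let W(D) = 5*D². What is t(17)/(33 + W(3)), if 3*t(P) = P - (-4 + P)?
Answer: 2/117 ≈ 0.017094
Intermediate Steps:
t(P) = 4/3 (t(P) = (P - (-4 + P))/3 = (P + (4 - P))/3 = (⅓)*4 = 4/3)
t(17)/(33 + W(3)) = 4/(3*(33 + 5*3²)) = 4/(3*(33 + 5*9)) = 4/(3*(33 + 45)) = (4/3)/78 = (4/3)*(1/78) = 2/117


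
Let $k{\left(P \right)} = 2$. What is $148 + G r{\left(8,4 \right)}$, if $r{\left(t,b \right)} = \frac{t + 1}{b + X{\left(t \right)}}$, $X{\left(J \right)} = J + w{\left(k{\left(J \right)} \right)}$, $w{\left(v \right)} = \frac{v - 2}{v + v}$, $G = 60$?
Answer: $193$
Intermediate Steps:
$w{\left(v \right)} = \frac{-2 + v}{2 v}$
$X{\left(J \right)} = J$ ($X{\left(J \right)} = J + \frac{-2 + 2}{2 \cdot 2} = J + \frac{1}{2} \cdot \frac{1}{2} \cdot 0 = J + 0 = J$)
$r{\left(t,b \right)} = \frac{1 + t}{b + t}$ ($r{\left(t,b \right)} = \frac{t + 1}{b + t} = \frac{1 + t}{b + t}$)
$148 + G r{\left(8,4 \right)} = 148 + 60 \frac{1 + 8}{4 + 8} = 148 + 60 \cdot \frac{1}{12} \cdot 9 = 148 + 60 \cdot \frac{3}{4} = 148 + 45 = 193$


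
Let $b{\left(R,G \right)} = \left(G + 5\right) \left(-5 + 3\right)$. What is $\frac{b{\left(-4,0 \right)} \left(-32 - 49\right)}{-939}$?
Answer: $- \frac{270}{313} \approx -0.86262$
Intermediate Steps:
$b{\left(R,G \right)} = -10 - 2 G$ ($b{\left(R,G \right)} = \left(5 + G\right) \left(-2\right) = -10 - 2 G$)
$\frac{b{\left(-4,0 \right)} \left(-32 - 49\right)}{-939} = \frac{\left(-10 - 0\right) \left(-32 - 49\right)}{-939} = \left(-10 + 0\right) \left(-81\right) \left(- \frac{1}{939}\right) = \left(-10\right) \left(-81\right) \left(- \frac{1}{939}\right) = 810 \left(- \frac{1}{939}\right) = - \frac{270}{313}$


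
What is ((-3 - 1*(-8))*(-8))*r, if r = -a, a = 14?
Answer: 560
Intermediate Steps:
r = -14 (r = -1*14 = -14)
((-3 - 1*(-8))*(-8))*r = ((-3 - 1*(-8))*(-8))*(-14) = ((-3 + 8)*(-8))*(-14) = (5*(-8))*(-14) = -40*(-14) = 560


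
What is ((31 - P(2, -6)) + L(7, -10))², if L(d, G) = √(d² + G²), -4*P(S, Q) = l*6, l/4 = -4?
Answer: (7 + √149)² ≈ 368.89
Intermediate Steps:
l = -16 (l = 4*(-4) = -16)
P(S, Q) = 24 (P(S, Q) = -(-4)*6 = -¼*(-96) = 24)
L(d, G) = √(G² + d²)
((31 - P(2, -6)) + L(7, -10))² = ((31 - 1*24) + √((-10)² + 7²))² = ((31 - 24) + √(100 + 49))² = (7 + √149)²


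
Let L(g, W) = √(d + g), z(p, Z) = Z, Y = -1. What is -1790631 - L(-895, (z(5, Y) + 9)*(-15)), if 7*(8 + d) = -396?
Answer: -1790631 - I*√47019/7 ≈ -1.7906e+6 - 30.977*I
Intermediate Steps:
d = -452/7 (d = -8 + (⅐)*(-396) = -8 - 396/7 = -452/7 ≈ -64.571)
L(g, W) = √(-452/7 + g)
-1790631 - L(-895, (z(5, Y) + 9)*(-15)) = -1790631 - √(-3164 + 49*(-895))/7 = -1790631 - √(-3164 - 43855)/7 = -1790631 - √(-47019)/7 = -1790631 - I*√47019/7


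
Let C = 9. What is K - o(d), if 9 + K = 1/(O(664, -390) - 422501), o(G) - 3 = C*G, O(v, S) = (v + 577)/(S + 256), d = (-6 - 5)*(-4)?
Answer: -23099481134/56616375 ≈ -408.00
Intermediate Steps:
d = 44 (d = -11*(-4) = 44)
O(v, S) = (577 + v)/(256 + S)
o(G) = 3 + 9*G
K = -509547509/56616375 (K = -9 + 1/((577 + 664)/(256 - 390) - 422501) = -9 + 1/(1241/(-134) - 422501) = -9 + 1/(-1/134*1241 - 422501) = -9 + 1/(-1241/134 - 422501) = -9 + 1/(-56616375/134) = -9 - 134/56616375 = -509547509/56616375 ≈ -9.0000)
K - o(d) = -509547509/56616375 - (3 + 9*44) = -509547509/56616375 - (3 + 396) = -509547509/56616375 - 1*399 = -509547509/56616375 - 399 = -23099481134/56616375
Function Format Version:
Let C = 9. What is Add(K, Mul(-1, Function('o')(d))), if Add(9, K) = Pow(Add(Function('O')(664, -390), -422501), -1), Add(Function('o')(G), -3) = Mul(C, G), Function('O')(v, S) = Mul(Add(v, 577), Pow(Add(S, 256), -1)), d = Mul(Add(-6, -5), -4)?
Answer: Rational(-23099481134, 56616375) ≈ -408.00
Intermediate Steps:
d = 44 (d = Mul(-11, -4) = 44)
Function('O')(v, S) = Mul(Pow(Add(256, S), -1), Add(577, v)) (Function('O')(v, S) = Mul(Add(577, v), Pow(Add(256, S), -1)) = Mul(Pow(Add(256, S), -1), Add(577, v)))
Function('o')(G) = Add(3, Mul(9, G))
K = Rational(-509547509, 56616375) (K = Add(-9, Pow(Add(Mul(Pow(Add(256, -390), -1), Add(577, 664)), -422501), -1)) = Add(-9, Pow(Add(Mul(Pow(-134, -1), 1241), -422501), -1)) = Add(-9, Pow(Add(Mul(Rational(-1, 134), 1241), -422501), -1)) = Add(-9, Pow(Add(Rational(-1241, 134), -422501), -1)) = Add(-9, Pow(Rational(-56616375, 134), -1)) = Add(-9, Rational(-134, 56616375)) = Rational(-509547509, 56616375) ≈ -9.0000)
Add(K, Mul(-1, Function('o')(d))) = Add(Rational(-509547509, 56616375), Mul(-1, Add(3, Mul(9, 44)))) = Add(Rational(-509547509, 56616375), Mul(-1, Add(3, 396))) = Add(Rational(-509547509, 56616375), Mul(-1, 399)) = Add(Rational(-509547509, 56616375), -399) = Rational(-23099481134, 56616375)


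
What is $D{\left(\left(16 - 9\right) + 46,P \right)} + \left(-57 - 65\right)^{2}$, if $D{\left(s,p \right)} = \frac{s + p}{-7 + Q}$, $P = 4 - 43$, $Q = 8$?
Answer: $14898$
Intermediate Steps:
$P = -39$ ($P = 4 - 43 = -39$)
$D{\left(s,p \right)} = p + s$ ($D{\left(s,p \right)} = \frac{s + p}{-7 + 8} = \frac{p + s}{1} = \left(p + s\right) 1 = p + s$)
$D{\left(\left(16 - 9\right) + 46,P \right)} + \left(-57 - 65\right)^{2} = \left(-39 + \left(\left(16 - 9\right) + 46\right)\right) + \left(-57 - 65\right)^{2} = \left(-39 + \left(7 + 46\right)\right) + \left(-122\right)^{2} = \left(-39 + 53\right) + 14884 = 14 + 14884 = 14898$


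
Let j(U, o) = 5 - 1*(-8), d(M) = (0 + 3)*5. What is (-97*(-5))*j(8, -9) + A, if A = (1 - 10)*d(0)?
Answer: 6170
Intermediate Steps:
d(M) = 15 (d(M) = 3*5 = 15)
j(U, o) = 13 (j(U, o) = 5 + 8 = 13)
A = -135 (A = (1 - 10)*15 = -9*15 = -135)
(-97*(-5))*j(8, -9) + A = -97*(-5)*13 - 135 = 485*13 - 135 = 6305 - 135 = 6170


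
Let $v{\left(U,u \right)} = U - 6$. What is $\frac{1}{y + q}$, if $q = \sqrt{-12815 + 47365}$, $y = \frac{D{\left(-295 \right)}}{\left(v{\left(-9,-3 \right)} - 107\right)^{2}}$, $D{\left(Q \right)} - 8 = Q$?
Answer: $\frac{4271708}{7653980822431} + \frac{1107667280 \sqrt{1382}}{7653980822431} \approx 0.0053805$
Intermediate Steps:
$D{\left(Q \right)} = 8 + Q$
$v{\left(U,u \right)} = -6 + U$ ($v{\left(U,u \right)} = U - 6 = -6 + U$)
$y = - \frac{287}{14884}$ ($y = \frac{8 - 295}{\left(\left(-6 - 9\right) - 107\right)^{2}} = - \frac{287}{\left(-15 - 107\right)^{2}} = - \frac{287}{\left(-122\right)^{2}} = - \frac{287}{14884} \approx -0.019282$)
$q = 5 \sqrt{1382}$ ($q = \sqrt{34550} = 5 \sqrt{1382} \approx 185.88$)
$\frac{1}{y + q} = \frac{1}{- \frac{287}{14884} + 5 \sqrt{1382}}$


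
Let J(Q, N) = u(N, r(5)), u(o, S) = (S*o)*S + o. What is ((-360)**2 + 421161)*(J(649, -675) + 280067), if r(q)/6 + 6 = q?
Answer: 140494725012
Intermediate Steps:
r(q) = -36 + 6*q
u(o, S) = o + o*S**2 (u(o, S) = o*S**2 + o = o + o*S**2)
J(Q, N) = 37*N (J(Q, N) = N*(1 + (-36 + 6*5)**2) = N*(1 + (-36 + 30)**2) = N*(1 + (-6)**2) = N*(1 + 36) = N*37 = 37*N)
((-360)**2 + 421161)*(J(649, -675) + 280067) = ((-360)**2 + 421161)*(37*(-675) + 280067) = (129600 + 421161)*(-24975 + 280067) = 550761*255092 = 140494725012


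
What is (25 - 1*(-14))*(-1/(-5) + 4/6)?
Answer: 169/5 ≈ 33.800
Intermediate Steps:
(25 - 1*(-14))*(-1/(-5) + 4/6) = (25 + 14)*(-1*(-1/5) + 4*(1/6)) = 39*(1/5 + 2/3) = 39*(13/15) = 169/5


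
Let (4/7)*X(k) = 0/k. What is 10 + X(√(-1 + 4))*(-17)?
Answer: 10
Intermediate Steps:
X(k) = 0 (X(k) = 7*(0/k)/4 = (7/4)*0 = 0)
10 + X(√(-1 + 4))*(-17) = 10 + 0*(-17) = 10 + 0 = 10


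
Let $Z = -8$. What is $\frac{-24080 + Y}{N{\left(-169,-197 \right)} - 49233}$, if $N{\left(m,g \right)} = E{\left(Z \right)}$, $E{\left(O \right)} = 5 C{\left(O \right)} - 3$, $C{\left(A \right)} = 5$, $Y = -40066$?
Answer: $\frac{64146}{49211} \approx 1.3035$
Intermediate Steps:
$E{\left(O \right)} = 22$ ($E{\left(O \right)} = 5 \cdot 5 - 3 = 25 - 3 = 22$)
$N{\left(m,g \right)} = 22$
$\frac{-24080 + Y}{N{\left(-169,-197 \right)} - 49233} = \frac{-24080 - 40066}{22 - 49233} = - \frac{64146}{-49211} = \left(-64146\right) \left(- \frac{1}{49211}\right) = \frac{64146}{49211}$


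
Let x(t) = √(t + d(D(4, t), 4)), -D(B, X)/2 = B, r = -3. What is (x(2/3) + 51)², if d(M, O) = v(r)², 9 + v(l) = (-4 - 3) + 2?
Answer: (153 + √1770)²/9 ≈ 4228.1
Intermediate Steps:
D(B, X) = -2*B
v(l) = -14 (v(l) = -9 + ((-4 - 3) + 2) = -9 + (-7 + 2) = -9 - 5 = -14)
d(M, O) = 196 (d(M, O) = (-14)² = 196)
x(t) = √(196 + t) (x(t) = √(t + 196) = √(196 + t))
(x(2/3) + 51)² = (√(196 + 2/3) + 51)² = (√(196 + 2*(⅓)) + 51)² = (√(196 + ⅔) + 51)² = (√(590/3) + 51)² = (√1770/3 + 51)² = (51 + √1770/3)²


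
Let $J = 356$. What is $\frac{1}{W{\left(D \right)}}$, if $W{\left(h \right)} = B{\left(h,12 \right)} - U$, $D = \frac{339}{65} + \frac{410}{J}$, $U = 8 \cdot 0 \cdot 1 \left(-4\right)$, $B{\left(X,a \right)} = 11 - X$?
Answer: $\frac{11570}{53603} \approx 0.21585$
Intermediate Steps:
$U = 0$ ($U = 8 \cdot 0 \left(-4\right) = 8 \cdot 0 = 0$)
$D = \frac{73667}{11570}$ ($D = \frac{339}{65} + \frac{410}{356} = 339 \cdot \frac{1}{65} + 410 \cdot \frac{1}{356} = \frac{339}{65} + \frac{205}{178} = \frac{73667}{11570} \approx 6.3671$)
$W{\left(h \right)} = 11 - h$ ($W{\left(h \right)} = \left(11 - h\right) - 0 = \left(11 - h\right) + 0 = 11 - h$)
$\frac{1}{W{\left(D \right)}} = \frac{1}{11 - \frac{73667}{11570}} = \frac{1}{\frac{53603}{11570}} = \frac{11570}{53603}$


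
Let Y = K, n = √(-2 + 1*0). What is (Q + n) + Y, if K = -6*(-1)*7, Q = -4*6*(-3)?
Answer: 114 + I*√2 ≈ 114.0 + 1.4142*I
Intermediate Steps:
Q = 72 (Q = -24*(-3) = 72)
n = I*√2 (n = √(-2 + 0) = √(-2) = I*√2 ≈ 1.4142*I)
K = 42 (K = 6*7 = 42)
Y = 42
(Q + n) + Y = (72 + I*√2) + 42 = 114 + I*√2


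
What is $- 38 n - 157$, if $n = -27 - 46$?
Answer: $2617$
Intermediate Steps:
$n = -73$
$- 38 n - 157 = \left(-38\right) \left(-73\right) - 157 = 2774 - 157 = 2617$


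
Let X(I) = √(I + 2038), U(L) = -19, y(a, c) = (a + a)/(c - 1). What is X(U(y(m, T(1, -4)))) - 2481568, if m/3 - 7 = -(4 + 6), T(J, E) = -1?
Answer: -2481568 + √2019 ≈ -2.4815e+6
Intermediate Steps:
m = -9 (m = 21 + 3*(-(4 + 6)) = 21 + 3*(-1*10) = 21 + 3*(-10) = 21 - 30 = -9)
y(a, c) = 2*a/(-1 + c) (y(a, c) = (2*a)/(-1 + c) = 2*a/(-1 + c))
X(I) = √(2038 + I)
X(U(y(m, T(1, -4)))) - 2481568 = √(2038 - 19) - 2481568 = √2019 - 2481568 = -2481568 + √2019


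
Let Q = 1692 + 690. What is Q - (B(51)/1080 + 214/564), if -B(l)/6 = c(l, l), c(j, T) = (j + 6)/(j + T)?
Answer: 685050233/287640 ≈ 2381.6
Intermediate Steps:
c(j, T) = (6 + j)/(T + j)
B(l) = -3*(6 + l)/l (B(l) = -6*(6 + l)/(l + l) = -6*(6 + l)/(2*l) = -6*1/(2*l)*(6 + l) = -3*(6 + l)/l)
Q = 2382
Q - (B(51)/1080 + 214/564) = 2382 - ((-3 - 18/51)/1080 + 214/564) = 2382 - ((-3 - 18*1/51)*(1/1080) + 214*(1/564)) = 2382 - ((-3 - 6/17)*(1/1080) + 107/282) = 2382 - (-57/17*1/1080 + 107/282) = 2382 - (-19/6120 + 107/282) = 2382 - 1*108247/287640 = 2382 - 108247/287640 = 685050233/287640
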